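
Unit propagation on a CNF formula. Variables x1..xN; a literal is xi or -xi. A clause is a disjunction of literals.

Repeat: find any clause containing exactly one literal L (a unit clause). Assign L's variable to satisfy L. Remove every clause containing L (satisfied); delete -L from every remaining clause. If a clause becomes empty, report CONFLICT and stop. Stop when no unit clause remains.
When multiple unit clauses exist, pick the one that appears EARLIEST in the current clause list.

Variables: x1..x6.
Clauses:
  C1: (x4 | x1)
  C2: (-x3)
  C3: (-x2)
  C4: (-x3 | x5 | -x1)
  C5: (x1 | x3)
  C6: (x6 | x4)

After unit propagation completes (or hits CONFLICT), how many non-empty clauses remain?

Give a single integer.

unit clause [-3] forces x3=F; simplify:
  drop 3 from [1, 3] -> [1]
  satisfied 2 clause(s); 4 remain; assigned so far: [3]
unit clause [-2] forces x2=F; simplify:
  satisfied 1 clause(s); 3 remain; assigned so far: [2, 3]
unit clause [1] forces x1=T; simplify:
  satisfied 2 clause(s); 1 remain; assigned so far: [1, 2, 3]

Answer: 1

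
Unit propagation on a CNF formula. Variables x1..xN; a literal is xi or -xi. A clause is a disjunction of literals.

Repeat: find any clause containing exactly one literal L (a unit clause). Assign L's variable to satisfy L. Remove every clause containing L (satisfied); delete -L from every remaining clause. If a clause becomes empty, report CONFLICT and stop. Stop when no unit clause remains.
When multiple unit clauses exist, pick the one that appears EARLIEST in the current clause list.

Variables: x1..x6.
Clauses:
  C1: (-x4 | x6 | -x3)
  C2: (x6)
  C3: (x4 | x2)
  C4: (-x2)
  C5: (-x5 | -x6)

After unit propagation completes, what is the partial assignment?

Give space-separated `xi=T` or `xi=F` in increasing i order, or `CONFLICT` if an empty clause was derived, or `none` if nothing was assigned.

unit clause [6] forces x6=T; simplify:
  drop -6 from [-5, -6] -> [-5]
  satisfied 2 clause(s); 3 remain; assigned so far: [6]
unit clause [-2] forces x2=F; simplify:
  drop 2 from [4, 2] -> [4]
  satisfied 1 clause(s); 2 remain; assigned so far: [2, 6]
unit clause [4] forces x4=T; simplify:
  satisfied 1 clause(s); 1 remain; assigned so far: [2, 4, 6]
unit clause [-5] forces x5=F; simplify:
  satisfied 1 clause(s); 0 remain; assigned so far: [2, 4, 5, 6]

Answer: x2=F x4=T x5=F x6=T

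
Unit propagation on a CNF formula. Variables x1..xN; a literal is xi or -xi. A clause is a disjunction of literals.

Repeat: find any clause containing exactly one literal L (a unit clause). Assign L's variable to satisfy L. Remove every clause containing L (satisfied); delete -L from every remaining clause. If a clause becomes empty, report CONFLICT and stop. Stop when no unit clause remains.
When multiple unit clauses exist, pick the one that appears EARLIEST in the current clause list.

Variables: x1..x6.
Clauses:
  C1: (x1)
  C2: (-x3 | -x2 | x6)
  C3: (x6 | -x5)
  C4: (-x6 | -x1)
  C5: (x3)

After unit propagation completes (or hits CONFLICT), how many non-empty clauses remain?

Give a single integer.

unit clause [1] forces x1=T; simplify:
  drop -1 from [-6, -1] -> [-6]
  satisfied 1 clause(s); 4 remain; assigned so far: [1]
unit clause [-6] forces x6=F; simplify:
  drop 6 from [-3, -2, 6] -> [-3, -2]
  drop 6 from [6, -5] -> [-5]
  satisfied 1 clause(s); 3 remain; assigned so far: [1, 6]
unit clause [-5] forces x5=F; simplify:
  satisfied 1 clause(s); 2 remain; assigned so far: [1, 5, 6]
unit clause [3] forces x3=T; simplify:
  drop -3 from [-3, -2] -> [-2]
  satisfied 1 clause(s); 1 remain; assigned so far: [1, 3, 5, 6]
unit clause [-2] forces x2=F; simplify:
  satisfied 1 clause(s); 0 remain; assigned so far: [1, 2, 3, 5, 6]

Answer: 0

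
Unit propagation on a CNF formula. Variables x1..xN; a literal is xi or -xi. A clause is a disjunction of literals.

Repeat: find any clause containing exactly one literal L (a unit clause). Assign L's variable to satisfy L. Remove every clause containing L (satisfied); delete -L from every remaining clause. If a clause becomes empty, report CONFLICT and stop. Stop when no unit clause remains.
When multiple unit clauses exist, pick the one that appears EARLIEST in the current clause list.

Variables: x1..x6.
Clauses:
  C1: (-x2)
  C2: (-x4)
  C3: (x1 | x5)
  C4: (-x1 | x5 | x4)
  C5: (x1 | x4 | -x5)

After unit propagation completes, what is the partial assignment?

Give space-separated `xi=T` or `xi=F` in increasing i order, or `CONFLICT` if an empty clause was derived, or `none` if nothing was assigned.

Answer: x2=F x4=F

Derivation:
unit clause [-2] forces x2=F; simplify:
  satisfied 1 clause(s); 4 remain; assigned so far: [2]
unit clause [-4] forces x4=F; simplify:
  drop 4 from [-1, 5, 4] -> [-1, 5]
  drop 4 from [1, 4, -5] -> [1, -5]
  satisfied 1 clause(s); 3 remain; assigned so far: [2, 4]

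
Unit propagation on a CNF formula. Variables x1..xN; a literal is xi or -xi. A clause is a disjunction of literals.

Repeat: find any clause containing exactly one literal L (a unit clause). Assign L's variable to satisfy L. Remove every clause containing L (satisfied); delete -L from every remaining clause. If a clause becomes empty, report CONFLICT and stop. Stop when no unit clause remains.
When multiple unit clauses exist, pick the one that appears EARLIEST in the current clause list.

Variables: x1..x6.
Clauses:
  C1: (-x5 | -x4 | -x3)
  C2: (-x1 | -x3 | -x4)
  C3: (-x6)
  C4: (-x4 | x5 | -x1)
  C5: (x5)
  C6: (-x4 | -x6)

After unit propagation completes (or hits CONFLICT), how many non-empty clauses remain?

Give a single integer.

unit clause [-6] forces x6=F; simplify:
  satisfied 2 clause(s); 4 remain; assigned so far: [6]
unit clause [5] forces x5=T; simplify:
  drop -5 from [-5, -4, -3] -> [-4, -3]
  satisfied 2 clause(s); 2 remain; assigned so far: [5, 6]

Answer: 2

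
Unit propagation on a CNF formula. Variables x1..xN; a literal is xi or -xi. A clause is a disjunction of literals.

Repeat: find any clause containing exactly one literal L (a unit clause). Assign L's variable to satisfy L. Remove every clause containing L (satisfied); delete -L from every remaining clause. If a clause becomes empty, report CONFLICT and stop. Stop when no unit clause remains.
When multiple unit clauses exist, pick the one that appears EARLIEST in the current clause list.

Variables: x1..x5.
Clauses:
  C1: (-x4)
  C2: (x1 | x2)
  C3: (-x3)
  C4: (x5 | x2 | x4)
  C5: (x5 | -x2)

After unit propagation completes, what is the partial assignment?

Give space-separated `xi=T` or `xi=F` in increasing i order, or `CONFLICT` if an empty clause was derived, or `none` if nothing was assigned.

unit clause [-4] forces x4=F; simplify:
  drop 4 from [5, 2, 4] -> [5, 2]
  satisfied 1 clause(s); 4 remain; assigned so far: [4]
unit clause [-3] forces x3=F; simplify:
  satisfied 1 clause(s); 3 remain; assigned so far: [3, 4]

Answer: x3=F x4=F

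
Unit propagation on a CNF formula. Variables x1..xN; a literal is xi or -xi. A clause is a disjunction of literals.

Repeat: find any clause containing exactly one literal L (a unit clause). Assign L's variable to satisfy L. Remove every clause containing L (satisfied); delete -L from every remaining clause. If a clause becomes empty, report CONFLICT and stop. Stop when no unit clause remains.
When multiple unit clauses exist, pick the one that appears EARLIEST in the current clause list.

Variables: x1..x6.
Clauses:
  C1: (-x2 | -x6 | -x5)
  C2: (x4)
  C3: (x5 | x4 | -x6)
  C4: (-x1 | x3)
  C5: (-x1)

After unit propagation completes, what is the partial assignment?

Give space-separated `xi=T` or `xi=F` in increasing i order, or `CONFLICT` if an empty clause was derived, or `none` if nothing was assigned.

Answer: x1=F x4=T

Derivation:
unit clause [4] forces x4=T; simplify:
  satisfied 2 clause(s); 3 remain; assigned so far: [4]
unit clause [-1] forces x1=F; simplify:
  satisfied 2 clause(s); 1 remain; assigned so far: [1, 4]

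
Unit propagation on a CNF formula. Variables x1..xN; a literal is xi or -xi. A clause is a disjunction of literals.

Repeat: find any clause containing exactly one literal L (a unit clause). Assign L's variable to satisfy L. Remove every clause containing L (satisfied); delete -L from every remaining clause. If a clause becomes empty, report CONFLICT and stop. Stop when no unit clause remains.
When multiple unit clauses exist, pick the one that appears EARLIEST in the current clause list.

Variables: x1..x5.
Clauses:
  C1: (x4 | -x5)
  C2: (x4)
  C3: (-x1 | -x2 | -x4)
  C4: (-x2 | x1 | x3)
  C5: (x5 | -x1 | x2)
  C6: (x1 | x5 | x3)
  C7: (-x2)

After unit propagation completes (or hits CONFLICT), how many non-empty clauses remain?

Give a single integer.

unit clause [4] forces x4=T; simplify:
  drop -4 from [-1, -2, -4] -> [-1, -2]
  satisfied 2 clause(s); 5 remain; assigned so far: [4]
unit clause [-2] forces x2=F; simplify:
  drop 2 from [5, -1, 2] -> [5, -1]
  satisfied 3 clause(s); 2 remain; assigned so far: [2, 4]

Answer: 2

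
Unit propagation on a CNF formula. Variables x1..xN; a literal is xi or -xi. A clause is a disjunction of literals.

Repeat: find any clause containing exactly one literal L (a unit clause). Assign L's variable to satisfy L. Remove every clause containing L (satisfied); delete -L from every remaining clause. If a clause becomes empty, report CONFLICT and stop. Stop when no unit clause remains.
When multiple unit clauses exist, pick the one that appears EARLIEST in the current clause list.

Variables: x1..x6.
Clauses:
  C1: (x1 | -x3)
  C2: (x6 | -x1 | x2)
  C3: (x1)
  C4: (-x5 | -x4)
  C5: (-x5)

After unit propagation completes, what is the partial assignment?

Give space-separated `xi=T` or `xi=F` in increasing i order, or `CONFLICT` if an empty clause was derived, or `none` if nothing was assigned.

unit clause [1] forces x1=T; simplify:
  drop -1 from [6, -1, 2] -> [6, 2]
  satisfied 2 clause(s); 3 remain; assigned so far: [1]
unit clause [-5] forces x5=F; simplify:
  satisfied 2 clause(s); 1 remain; assigned so far: [1, 5]

Answer: x1=T x5=F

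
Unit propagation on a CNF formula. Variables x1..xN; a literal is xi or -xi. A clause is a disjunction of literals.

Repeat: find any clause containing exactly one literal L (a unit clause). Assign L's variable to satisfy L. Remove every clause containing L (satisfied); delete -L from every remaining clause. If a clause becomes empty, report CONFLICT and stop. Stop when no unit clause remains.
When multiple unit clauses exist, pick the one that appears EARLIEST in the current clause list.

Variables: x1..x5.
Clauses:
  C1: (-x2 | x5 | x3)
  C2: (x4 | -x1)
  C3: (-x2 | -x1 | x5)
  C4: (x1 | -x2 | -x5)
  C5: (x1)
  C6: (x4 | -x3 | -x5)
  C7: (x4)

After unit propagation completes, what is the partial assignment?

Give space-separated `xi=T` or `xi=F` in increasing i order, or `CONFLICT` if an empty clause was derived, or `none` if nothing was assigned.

Answer: x1=T x4=T

Derivation:
unit clause [1] forces x1=T; simplify:
  drop -1 from [4, -1] -> [4]
  drop -1 from [-2, -1, 5] -> [-2, 5]
  satisfied 2 clause(s); 5 remain; assigned so far: [1]
unit clause [4] forces x4=T; simplify:
  satisfied 3 clause(s); 2 remain; assigned so far: [1, 4]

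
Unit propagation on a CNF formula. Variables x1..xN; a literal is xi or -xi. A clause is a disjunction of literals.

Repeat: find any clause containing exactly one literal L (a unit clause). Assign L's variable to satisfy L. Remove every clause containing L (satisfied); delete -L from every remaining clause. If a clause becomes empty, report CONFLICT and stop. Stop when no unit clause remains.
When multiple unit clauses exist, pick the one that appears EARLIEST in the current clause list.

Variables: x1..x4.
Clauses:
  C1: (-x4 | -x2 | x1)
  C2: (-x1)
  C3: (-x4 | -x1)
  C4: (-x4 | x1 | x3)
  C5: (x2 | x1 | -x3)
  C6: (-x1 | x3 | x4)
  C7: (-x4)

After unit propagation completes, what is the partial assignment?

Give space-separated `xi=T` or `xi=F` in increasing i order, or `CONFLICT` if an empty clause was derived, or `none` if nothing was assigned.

unit clause [-1] forces x1=F; simplify:
  drop 1 from [-4, -2, 1] -> [-4, -2]
  drop 1 from [-4, 1, 3] -> [-4, 3]
  drop 1 from [2, 1, -3] -> [2, -3]
  satisfied 3 clause(s); 4 remain; assigned so far: [1]
unit clause [-4] forces x4=F; simplify:
  satisfied 3 clause(s); 1 remain; assigned so far: [1, 4]

Answer: x1=F x4=F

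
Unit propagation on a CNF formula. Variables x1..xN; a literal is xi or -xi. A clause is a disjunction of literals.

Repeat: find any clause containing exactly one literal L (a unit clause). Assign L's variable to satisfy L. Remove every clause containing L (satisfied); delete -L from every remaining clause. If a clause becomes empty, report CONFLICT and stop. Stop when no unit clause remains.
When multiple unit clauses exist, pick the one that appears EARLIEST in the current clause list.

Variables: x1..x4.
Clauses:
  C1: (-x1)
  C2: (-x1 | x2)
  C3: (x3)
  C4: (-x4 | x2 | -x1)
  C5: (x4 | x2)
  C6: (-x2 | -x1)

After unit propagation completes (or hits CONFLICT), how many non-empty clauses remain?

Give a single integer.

Answer: 1

Derivation:
unit clause [-1] forces x1=F; simplify:
  satisfied 4 clause(s); 2 remain; assigned so far: [1]
unit clause [3] forces x3=T; simplify:
  satisfied 1 clause(s); 1 remain; assigned so far: [1, 3]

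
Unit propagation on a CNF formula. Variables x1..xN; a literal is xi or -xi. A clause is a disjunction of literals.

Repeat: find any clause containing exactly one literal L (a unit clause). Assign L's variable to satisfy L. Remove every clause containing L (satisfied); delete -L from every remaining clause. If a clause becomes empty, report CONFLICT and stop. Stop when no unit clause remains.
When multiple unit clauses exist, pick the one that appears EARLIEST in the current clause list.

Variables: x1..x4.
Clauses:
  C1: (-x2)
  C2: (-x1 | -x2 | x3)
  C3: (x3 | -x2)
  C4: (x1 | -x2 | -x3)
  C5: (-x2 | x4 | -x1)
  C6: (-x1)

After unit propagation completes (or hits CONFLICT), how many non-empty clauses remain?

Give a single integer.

unit clause [-2] forces x2=F; simplify:
  satisfied 5 clause(s); 1 remain; assigned so far: [2]
unit clause [-1] forces x1=F; simplify:
  satisfied 1 clause(s); 0 remain; assigned so far: [1, 2]

Answer: 0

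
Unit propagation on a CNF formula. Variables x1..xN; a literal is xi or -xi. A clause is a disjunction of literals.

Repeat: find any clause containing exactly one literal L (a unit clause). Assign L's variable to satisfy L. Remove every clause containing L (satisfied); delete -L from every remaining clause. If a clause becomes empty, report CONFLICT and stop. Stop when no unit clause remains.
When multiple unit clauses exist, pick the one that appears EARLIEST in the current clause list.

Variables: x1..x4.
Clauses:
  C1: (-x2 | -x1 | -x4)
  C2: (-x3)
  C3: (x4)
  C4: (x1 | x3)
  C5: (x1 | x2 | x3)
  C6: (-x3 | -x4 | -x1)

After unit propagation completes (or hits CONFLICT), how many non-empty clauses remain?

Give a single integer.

unit clause [-3] forces x3=F; simplify:
  drop 3 from [1, 3] -> [1]
  drop 3 from [1, 2, 3] -> [1, 2]
  satisfied 2 clause(s); 4 remain; assigned so far: [3]
unit clause [4] forces x4=T; simplify:
  drop -4 from [-2, -1, -4] -> [-2, -1]
  satisfied 1 clause(s); 3 remain; assigned so far: [3, 4]
unit clause [1] forces x1=T; simplify:
  drop -1 from [-2, -1] -> [-2]
  satisfied 2 clause(s); 1 remain; assigned so far: [1, 3, 4]
unit clause [-2] forces x2=F; simplify:
  satisfied 1 clause(s); 0 remain; assigned so far: [1, 2, 3, 4]

Answer: 0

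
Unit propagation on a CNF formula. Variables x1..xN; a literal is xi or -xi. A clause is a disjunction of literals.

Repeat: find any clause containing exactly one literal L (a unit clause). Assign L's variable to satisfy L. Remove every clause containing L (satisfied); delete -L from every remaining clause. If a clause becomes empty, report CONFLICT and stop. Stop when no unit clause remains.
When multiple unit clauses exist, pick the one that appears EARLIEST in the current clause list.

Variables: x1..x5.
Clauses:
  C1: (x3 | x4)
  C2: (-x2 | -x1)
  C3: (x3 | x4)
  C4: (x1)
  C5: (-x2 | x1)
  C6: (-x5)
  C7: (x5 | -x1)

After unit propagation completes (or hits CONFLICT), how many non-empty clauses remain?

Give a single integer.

Answer: 2

Derivation:
unit clause [1] forces x1=T; simplify:
  drop -1 from [-2, -1] -> [-2]
  drop -1 from [5, -1] -> [5]
  satisfied 2 clause(s); 5 remain; assigned so far: [1]
unit clause [-2] forces x2=F; simplify:
  satisfied 1 clause(s); 4 remain; assigned so far: [1, 2]
unit clause [-5] forces x5=F; simplify:
  drop 5 from [5] -> [] (empty!)
  satisfied 1 clause(s); 3 remain; assigned so far: [1, 2, 5]
CONFLICT (empty clause)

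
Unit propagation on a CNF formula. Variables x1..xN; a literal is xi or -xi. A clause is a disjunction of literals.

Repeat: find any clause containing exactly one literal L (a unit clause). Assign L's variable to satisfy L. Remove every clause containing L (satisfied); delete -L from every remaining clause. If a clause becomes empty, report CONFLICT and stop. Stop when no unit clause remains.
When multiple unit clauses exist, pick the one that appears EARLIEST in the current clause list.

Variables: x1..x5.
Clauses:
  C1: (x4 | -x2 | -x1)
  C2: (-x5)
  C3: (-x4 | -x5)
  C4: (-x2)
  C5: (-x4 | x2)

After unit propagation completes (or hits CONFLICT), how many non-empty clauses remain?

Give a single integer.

Answer: 0

Derivation:
unit clause [-5] forces x5=F; simplify:
  satisfied 2 clause(s); 3 remain; assigned so far: [5]
unit clause [-2] forces x2=F; simplify:
  drop 2 from [-4, 2] -> [-4]
  satisfied 2 clause(s); 1 remain; assigned so far: [2, 5]
unit clause [-4] forces x4=F; simplify:
  satisfied 1 clause(s); 0 remain; assigned so far: [2, 4, 5]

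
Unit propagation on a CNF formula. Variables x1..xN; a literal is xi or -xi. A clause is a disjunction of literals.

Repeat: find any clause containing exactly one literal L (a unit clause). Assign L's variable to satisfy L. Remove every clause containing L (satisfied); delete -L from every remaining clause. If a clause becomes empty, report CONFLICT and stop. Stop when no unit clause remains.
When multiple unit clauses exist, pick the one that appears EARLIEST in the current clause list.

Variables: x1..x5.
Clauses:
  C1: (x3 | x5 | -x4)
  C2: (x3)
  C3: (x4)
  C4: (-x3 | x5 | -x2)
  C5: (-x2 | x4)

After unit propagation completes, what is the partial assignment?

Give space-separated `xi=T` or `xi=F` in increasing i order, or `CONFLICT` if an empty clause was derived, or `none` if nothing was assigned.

Answer: x3=T x4=T

Derivation:
unit clause [3] forces x3=T; simplify:
  drop -3 from [-3, 5, -2] -> [5, -2]
  satisfied 2 clause(s); 3 remain; assigned so far: [3]
unit clause [4] forces x4=T; simplify:
  satisfied 2 clause(s); 1 remain; assigned so far: [3, 4]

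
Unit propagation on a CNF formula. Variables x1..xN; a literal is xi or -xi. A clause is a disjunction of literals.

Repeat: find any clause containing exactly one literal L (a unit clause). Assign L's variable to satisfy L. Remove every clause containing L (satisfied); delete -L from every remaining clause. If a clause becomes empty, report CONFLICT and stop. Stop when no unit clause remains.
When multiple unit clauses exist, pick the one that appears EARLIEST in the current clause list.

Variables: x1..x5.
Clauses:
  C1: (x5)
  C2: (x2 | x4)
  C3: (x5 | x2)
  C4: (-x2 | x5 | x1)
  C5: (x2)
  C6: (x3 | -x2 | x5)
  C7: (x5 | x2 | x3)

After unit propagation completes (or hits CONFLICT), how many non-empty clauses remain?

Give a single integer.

Answer: 0

Derivation:
unit clause [5] forces x5=T; simplify:
  satisfied 5 clause(s); 2 remain; assigned so far: [5]
unit clause [2] forces x2=T; simplify:
  satisfied 2 clause(s); 0 remain; assigned so far: [2, 5]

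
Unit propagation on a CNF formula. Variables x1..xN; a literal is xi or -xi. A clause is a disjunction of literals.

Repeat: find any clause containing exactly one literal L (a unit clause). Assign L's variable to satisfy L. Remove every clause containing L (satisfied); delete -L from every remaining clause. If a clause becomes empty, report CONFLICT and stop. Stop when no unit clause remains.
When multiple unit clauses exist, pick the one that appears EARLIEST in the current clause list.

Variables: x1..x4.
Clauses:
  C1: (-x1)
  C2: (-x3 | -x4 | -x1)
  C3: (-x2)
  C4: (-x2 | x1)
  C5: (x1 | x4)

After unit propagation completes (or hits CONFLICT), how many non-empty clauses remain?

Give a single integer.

unit clause [-1] forces x1=F; simplify:
  drop 1 from [-2, 1] -> [-2]
  drop 1 from [1, 4] -> [4]
  satisfied 2 clause(s); 3 remain; assigned so far: [1]
unit clause [-2] forces x2=F; simplify:
  satisfied 2 clause(s); 1 remain; assigned so far: [1, 2]
unit clause [4] forces x4=T; simplify:
  satisfied 1 clause(s); 0 remain; assigned so far: [1, 2, 4]

Answer: 0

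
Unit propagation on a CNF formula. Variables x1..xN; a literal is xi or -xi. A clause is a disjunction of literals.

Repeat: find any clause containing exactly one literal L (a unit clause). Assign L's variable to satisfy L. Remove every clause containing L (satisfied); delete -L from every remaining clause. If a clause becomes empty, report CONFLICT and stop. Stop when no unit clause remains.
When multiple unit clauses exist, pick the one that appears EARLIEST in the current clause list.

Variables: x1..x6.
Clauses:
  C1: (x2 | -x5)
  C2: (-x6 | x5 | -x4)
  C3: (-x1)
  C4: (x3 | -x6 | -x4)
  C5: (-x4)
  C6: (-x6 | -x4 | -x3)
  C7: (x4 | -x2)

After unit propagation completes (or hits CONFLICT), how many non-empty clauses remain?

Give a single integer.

Answer: 0

Derivation:
unit clause [-1] forces x1=F; simplify:
  satisfied 1 clause(s); 6 remain; assigned so far: [1]
unit clause [-4] forces x4=F; simplify:
  drop 4 from [4, -2] -> [-2]
  satisfied 4 clause(s); 2 remain; assigned so far: [1, 4]
unit clause [-2] forces x2=F; simplify:
  drop 2 from [2, -5] -> [-5]
  satisfied 1 clause(s); 1 remain; assigned so far: [1, 2, 4]
unit clause [-5] forces x5=F; simplify:
  satisfied 1 clause(s); 0 remain; assigned so far: [1, 2, 4, 5]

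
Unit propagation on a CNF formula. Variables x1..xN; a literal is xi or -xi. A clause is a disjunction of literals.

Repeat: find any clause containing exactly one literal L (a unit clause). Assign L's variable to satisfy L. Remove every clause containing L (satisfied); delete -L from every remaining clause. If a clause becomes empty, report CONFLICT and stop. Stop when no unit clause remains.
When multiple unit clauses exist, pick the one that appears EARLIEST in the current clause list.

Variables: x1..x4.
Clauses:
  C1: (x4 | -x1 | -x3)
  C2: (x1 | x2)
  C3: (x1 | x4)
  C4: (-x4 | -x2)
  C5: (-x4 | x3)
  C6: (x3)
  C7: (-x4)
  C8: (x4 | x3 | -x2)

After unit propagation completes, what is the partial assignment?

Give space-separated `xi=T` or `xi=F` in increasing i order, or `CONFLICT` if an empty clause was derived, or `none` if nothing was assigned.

unit clause [3] forces x3=T; simplify:
  drop -3 from [4, -1, -3] -> [4, -1]
  satisfied 3 clause(s); 5 remain; assigned so far: [3]
unit clause [-4] forces x4=F; simplify:
  drop 4 from [4, -1] -> [-1]
  drop 4 from [1, 4] -> [1]
  satisfied 2 clause(s); 3 remain; assigned so far: [3, 4]
unit clause [-1] forces x1=F; simplify:
  drop 1 from [1, 2] -> [2]
  drop 1 from [1] -> [] (empty!)
  satisfied 1 clause(s); 2 remain; assigned so far: [1, 3, 4]
CONFLICT (empty clause)

Answer: CONFLICT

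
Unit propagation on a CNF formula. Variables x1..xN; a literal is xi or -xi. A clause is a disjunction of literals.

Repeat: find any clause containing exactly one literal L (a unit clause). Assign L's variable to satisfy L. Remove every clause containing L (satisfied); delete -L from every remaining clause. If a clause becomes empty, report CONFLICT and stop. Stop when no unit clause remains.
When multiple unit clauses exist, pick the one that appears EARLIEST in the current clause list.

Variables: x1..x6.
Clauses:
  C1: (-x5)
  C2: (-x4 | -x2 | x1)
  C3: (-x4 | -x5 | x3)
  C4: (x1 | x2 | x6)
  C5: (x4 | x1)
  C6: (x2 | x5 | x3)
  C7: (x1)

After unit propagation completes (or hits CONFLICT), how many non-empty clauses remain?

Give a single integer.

unit clause [-5] forces x5=F; simplify:
  drop 5 from [2, 5, 3] -> [2, 3]
  satisfied 2 clause(s); 5 remain; assigned so far: [5]
unit clause [1] forces x1=T; simplify:
  satisfied 4 clause(s); 1 remain; assigned so far: [1, 5]

Answer: 1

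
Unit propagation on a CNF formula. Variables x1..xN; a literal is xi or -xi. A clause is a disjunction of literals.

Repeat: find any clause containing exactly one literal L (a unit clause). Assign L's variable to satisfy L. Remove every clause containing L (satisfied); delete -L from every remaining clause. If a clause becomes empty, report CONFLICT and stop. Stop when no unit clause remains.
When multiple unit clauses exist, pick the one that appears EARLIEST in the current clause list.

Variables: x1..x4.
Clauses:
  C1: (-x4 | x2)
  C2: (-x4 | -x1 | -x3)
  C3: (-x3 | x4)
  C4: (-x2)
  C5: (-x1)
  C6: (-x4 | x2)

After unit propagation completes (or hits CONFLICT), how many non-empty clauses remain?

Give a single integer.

Answer: 0

Derivation:
unit clause [-2] forces x2=F; simplify:
  drop 2 from [-4, 2] -> [-4]
  drop 2 from [-4, 2] -> [-4]
  satisfied 1 clause(s); 5 remain; assigned so far: [2]
unit clause [-4] forces x4=F; simplify:
  drop 4 from [-3, 4] -> [-3]
  satisfied 3 clause(s); 2 remain; assigned so far: [2, 4]
unit clause [-3] forces x3=F; simplify:
  satisfied 1 clause(s); 1 remain; assigned so far: [2, 3, 4]
unit clause [-1] forces x1=F; simplify:
  satisfied 1 clause(s); 0 remain; assigned so far: [1, 2, 3, 4]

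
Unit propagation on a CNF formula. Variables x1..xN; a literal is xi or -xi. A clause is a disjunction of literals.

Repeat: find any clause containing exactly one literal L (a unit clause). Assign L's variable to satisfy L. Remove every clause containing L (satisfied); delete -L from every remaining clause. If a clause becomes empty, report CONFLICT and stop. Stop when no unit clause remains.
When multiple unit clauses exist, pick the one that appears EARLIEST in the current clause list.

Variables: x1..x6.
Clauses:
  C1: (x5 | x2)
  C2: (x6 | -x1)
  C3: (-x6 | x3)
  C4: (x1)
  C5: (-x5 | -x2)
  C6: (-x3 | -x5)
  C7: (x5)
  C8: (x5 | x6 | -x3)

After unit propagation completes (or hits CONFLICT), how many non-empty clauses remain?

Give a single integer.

Answer: 1

Derivation:
unit clause [1] forces x1=T; simplify:
  drop -1 from [6, -1] -> [6]
  satisfied 1 clause(s); 7 remain; assigned so far: [1]
unit clause [6] forces x6=T; simplify:
  drop -6 from [-6, 3] -> [3]
  satisfied 2 clause(s); 5 remain; assigned so far: [1, 6]
unit clause [3] forces x3=T; simplify:
  drop -3 from [-3, -5] -> [-5]
  satisfied 1 clause(s); 4 remain; assigned so far: [1, 3, 6]
unit clause [-5] forces x5=F; simplify:
  drop 5 from [5, 2] -> [2]
  drop 5 from [5] -> [] (empty!)
  satisfied 2 clause(s); 2 remain; assigned so far: [1, 3, 5, 6]
CONFLICT (empty clause)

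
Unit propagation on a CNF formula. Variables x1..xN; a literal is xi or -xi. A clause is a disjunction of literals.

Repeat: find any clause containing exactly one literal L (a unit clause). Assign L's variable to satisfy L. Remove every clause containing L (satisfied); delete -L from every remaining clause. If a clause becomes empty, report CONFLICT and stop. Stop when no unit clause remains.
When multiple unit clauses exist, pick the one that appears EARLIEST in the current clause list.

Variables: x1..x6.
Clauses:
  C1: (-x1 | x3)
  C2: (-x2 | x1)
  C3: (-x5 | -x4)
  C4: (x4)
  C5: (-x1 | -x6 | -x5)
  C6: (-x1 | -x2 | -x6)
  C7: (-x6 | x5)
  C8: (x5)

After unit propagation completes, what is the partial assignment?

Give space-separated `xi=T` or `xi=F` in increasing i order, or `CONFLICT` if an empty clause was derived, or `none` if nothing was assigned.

Answer: CONFLICT

Derivation:
unit clause [4] forces x4=T; simplify:
  drop -4 from [-5, -4] -> [-5]
  satisfied 1 clause(s); 7 remain; assigned so far: [4]
unit clause [-5] forces x5=F; simplify:
  drop 5 from [-6, 5] -> [-6]
  drop 5 from [5] -> [] (empty!)
  satisfied 2 clause(s); 5 remain; assigned so far: [4, 5]
CONFLICT (empty clause)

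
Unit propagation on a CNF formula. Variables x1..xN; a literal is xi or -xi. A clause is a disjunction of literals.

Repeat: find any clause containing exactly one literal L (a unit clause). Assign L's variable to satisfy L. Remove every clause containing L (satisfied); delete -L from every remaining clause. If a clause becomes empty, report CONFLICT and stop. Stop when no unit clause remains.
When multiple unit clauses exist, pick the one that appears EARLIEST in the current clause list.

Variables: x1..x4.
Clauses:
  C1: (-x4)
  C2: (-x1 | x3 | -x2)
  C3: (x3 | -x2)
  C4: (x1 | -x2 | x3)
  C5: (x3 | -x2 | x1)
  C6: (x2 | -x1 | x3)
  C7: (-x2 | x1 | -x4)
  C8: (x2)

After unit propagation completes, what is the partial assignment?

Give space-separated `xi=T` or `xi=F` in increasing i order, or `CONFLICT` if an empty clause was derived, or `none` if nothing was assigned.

unit clause [-4] forces x4=F; simplify:
  satisfied 2 clause(s); 6 remain; assigned so far: [4]
unit clause [2] forces x2=T; simplify:
  drop -2 from [-1, 3, -2] -> [-1, 3]
  drop -2 from [3, -2] -> [3]
  drop -2 from [1, -2, 3] -> [1, 3]
  drop -2 from [3, -2, 1] -> [3, 1]
  satisfied 2 clause(s); 4 remain; assigned so far: [2, 4]
unit clause [3] forces x3=T; simplify:
  satisfied 4 clause(s); 0 remain; assigned so far: [2, 3, 4]

Answer: x2=T x3=T x4=F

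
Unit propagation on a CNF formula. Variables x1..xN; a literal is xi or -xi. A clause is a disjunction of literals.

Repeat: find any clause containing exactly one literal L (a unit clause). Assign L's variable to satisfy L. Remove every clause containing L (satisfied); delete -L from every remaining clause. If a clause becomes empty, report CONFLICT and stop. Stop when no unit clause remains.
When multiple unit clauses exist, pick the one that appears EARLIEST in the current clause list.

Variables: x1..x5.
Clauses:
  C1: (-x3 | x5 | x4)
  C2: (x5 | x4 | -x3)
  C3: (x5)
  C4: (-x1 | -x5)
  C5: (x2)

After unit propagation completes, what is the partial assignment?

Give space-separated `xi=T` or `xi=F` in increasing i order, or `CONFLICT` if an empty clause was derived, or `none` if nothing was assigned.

unit clause [5] forces x5=T; simplify:
  drop -5 from [-1, -5] -> [-1]
  satisfied 3 clause(s); 2 remain; assigned so far: [5]
unit clause [-1] forces x1=F; simplify:
  satisfied 1 clause(s); 1 remain; assigned so far: [1, 5]
unit clause [2] forces x2=T; simplify:
  satisfied 1 clause(s); 0 remain; assigned so far: [1, 2, 5]

Answer: x1=F x2=T x5=T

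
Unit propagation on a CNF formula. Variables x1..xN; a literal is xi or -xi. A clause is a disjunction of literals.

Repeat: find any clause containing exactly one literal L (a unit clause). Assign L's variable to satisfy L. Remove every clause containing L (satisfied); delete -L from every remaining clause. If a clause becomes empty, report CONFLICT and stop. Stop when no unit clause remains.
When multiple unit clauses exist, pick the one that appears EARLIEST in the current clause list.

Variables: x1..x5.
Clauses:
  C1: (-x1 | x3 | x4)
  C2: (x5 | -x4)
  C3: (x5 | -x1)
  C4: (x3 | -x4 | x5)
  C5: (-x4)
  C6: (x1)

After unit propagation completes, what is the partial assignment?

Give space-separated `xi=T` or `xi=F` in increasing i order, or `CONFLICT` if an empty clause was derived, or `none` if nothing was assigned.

unit clause [-4] forces x4=F; simplify:
  drop 4 from [-1, 3, 4] -> [-1, 3]
  satisfied 3 clause(s); 3 remain; assigned so far: [4]
unit clause [1] forces x1=T; simplify:
  drop -1 from [-1, 3] -> [3]
  drop -1 from [5, -1] -> [5]
  satisfied 1 clause(s); 2 remain; assigned so far: [1, 4]
unit clause [3] forces x3=T; simplify:
  satisfied 1 clause(s); 1 remain; assigned so far: [1, 3, 4]
unit clause [5] forces x5=T; simplify:
  satisfied 1 clause(s); 0 remain; assigned so far: [1, 3, 4, 5]

Answer: x1=T x3=T x4=F x5=T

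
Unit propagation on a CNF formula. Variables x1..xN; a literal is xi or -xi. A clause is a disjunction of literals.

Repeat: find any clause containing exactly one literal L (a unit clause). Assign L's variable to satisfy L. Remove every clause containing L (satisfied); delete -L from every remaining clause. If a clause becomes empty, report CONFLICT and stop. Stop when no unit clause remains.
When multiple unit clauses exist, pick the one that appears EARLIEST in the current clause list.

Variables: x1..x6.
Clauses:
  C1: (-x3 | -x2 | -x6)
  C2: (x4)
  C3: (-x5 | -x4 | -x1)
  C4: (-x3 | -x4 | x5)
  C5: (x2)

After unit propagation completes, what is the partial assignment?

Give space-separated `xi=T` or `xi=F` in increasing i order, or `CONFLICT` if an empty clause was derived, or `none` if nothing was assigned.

unit clause [4] forces x4=T; simplify:
  drop -4 from [-5, -4, -1] -> [-5, -1]
  drop -4 from [-3, -4, 5] -> [-3, 5]
  satisfied 1 clause(s); 4 remain; assigned so far: [4]
unit clause [2] forces x2=T; simplify:
  drop -2 from [-3, -2, -6] -> [-3, -6]
  satisfied 1 clause(s); 3 remain; assigned so far: [2, 4]

Answer: x2=T x4=T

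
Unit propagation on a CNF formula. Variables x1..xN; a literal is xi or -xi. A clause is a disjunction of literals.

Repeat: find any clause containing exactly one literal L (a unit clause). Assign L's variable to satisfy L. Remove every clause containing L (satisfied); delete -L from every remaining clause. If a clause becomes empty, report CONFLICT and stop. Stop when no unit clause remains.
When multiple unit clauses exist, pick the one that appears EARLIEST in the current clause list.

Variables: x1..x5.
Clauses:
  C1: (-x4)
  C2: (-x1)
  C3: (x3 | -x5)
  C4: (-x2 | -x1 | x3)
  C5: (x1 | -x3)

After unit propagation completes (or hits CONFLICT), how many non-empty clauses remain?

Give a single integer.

Answer: 0

Derivation:
unit clause [-4] forces x4=F; simplify:
  satisfied 1 clause(s); 4 remain; assigned so far: [4]
unit clause [-1] forces x1=F; simplify:
  drop 1 from [1, -3] -> [-3]
  satisfied 2 clause(s); 2 remain; assigned so far: [1, 4]
unit clause [-3] forces x3=F; simplify:
  drop 3 from [3, -5] -> [-5]
  satisfied 1 clause(s); 1 remain; assigned so far: [1, 3, 4]
unit clause [-5] forces x5=F; simplify:
  satisfied 1 clause(s); 0 remain; assigned so far: [1, 3, 4, 5]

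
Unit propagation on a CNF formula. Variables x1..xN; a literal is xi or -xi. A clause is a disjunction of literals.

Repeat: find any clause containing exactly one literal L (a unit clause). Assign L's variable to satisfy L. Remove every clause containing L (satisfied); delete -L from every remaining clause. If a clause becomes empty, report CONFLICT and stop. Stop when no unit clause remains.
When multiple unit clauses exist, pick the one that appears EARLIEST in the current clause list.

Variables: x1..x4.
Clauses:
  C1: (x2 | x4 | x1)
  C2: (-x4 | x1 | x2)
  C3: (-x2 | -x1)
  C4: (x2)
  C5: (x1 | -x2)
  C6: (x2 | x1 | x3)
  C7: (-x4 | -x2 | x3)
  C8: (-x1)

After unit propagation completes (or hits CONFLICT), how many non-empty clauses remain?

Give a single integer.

Answer: 1

Derivation:
unit clause [2] forces x2=T; simplify:
  drop -2 from [-2, -1] -> [-1]
  drop -2 from [1, -2] -> [1]
  drop -2 from [-4, -2, 3] -> [-4, 3]
  satisfied 4 clause(s); 4 remain; assigned so far: [2]
unit clause [-1] forces x1=F; simplify:
  drop 1 from [1] -> [] (empty!)
  satisfied 2 clause(s); 2 remain; assigned so far: [1, 2]
CONFLICT (empty clause)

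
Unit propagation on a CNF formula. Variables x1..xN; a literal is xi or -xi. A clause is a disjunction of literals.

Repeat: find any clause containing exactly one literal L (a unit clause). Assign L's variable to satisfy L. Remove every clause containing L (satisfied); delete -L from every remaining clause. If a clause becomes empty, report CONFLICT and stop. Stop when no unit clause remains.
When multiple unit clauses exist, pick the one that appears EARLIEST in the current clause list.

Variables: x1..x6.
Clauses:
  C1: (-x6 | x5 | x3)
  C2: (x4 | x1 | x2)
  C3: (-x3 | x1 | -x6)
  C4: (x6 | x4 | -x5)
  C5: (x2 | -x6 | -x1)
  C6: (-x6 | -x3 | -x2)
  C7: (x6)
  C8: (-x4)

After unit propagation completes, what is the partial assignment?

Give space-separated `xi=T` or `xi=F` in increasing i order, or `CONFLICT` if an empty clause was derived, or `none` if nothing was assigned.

unit clause [6] forces x6=T; simplify:
  drop -6 from [-6, 5, 3] -> [5, 3]
  drop -6 from [-3, 1, -6] -> [-3, 1]
  drop -6 from [2, -6, -1] -> [2, -1]
  drop -6 from [-6, -3, -2] -> [-3, -2]
  satisfied 2 clause(s); 6 remain; assigned so far: [6]
unit clause [-4] forces x4=F; simplify:
  drop 4 from [4, 1, 2] -> [1, 2]
  satisfied 1 clause(s); 5 remain; assigned so far: [4, 6]

Answer: x4=F x6=T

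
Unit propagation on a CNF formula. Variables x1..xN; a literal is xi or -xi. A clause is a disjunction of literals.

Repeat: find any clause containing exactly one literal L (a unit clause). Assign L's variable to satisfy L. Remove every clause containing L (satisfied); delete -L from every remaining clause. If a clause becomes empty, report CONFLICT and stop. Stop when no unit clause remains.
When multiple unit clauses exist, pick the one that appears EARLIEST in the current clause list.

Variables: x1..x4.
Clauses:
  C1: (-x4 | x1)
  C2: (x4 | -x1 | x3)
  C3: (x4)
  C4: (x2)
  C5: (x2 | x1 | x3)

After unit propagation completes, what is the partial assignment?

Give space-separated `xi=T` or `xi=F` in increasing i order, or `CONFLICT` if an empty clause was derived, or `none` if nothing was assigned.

unit clause [4] forces x4=T; simplify:
  drop -4 from [-4, 1] -> [1]
  satisfied 2 clause(s); 3 remain; assigned so far: [4]
unit clause [1] forces x1=T; simplify:
  satisfied 2 clause(s); 1 remain; assigned so far: [1, 4]
unit clause [2] forces x2=T; simplify:
  satisfied 1 clause(s); 0 remain; assigned so far: [1, 2, 4]

Answer: x1=T x2=T x4=T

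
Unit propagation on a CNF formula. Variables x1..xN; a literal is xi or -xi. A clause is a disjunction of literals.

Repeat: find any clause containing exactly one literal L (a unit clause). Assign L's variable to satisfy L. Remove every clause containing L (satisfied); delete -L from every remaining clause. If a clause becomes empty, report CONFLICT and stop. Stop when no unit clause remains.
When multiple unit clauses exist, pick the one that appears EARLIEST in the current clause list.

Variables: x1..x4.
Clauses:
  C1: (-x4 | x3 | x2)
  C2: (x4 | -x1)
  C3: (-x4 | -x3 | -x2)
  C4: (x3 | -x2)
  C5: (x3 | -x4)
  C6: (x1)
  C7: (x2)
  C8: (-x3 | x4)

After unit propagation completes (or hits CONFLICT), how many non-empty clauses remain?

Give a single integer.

Answer: 0

Derivation:
unit clause [1] forces x1=T; simplify:
  drop -1 from [4, -1] -> [4]
  satisfied 1 clause(s); 7 remain; assigned so far: [1]
unit clause [4] forces x4=T; simplify:
  drop -4 from [-4, 3, 2] -> [3, 2]
  drop -4 from [-4, -3, -2] -> [-3, -2]
  drop -4 from [3, -4] -> [3]
  satisfied 2 clause(s); 5 remain; assigned so far: [1, 4]
unit clause [3] forces x3=T; simplify:
  drop -3 from [-3, -2] -> [-2]
  satisfied 3 clause(s); 2 remain; assigned so far: [1, 3, 4]
unit clause [-2] forces x2=F; simplify:
  drop 2 from [2] -> [] (empty!)
  satisfied 1 clause(s); 1 remain; assigned so far: [1, 2, 3, 4]
CONFLICT (empty clause)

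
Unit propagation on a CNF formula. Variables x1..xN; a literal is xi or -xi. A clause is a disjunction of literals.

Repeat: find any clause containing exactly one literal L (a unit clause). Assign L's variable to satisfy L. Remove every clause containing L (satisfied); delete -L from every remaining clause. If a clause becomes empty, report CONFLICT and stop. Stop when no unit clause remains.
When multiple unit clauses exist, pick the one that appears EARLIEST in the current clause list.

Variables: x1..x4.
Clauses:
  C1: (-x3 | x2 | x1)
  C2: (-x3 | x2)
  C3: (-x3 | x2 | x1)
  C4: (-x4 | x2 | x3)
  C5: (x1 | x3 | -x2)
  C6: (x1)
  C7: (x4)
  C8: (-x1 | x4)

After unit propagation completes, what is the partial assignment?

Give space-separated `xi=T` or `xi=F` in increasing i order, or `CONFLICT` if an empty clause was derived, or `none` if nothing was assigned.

Answer: x1=T x4=T

Derivation:
unit clause [1] forces x1=T; simplify:
  drop -1 from [-1, 4] -> [4]
  satisfied 4 clause(s); 4 remain; assigned so far: [1]
unit clause [4] forces x4=T; simplify:
  drop -4 from [-4, 2, 3] -> [2, 3]
  satisfied 2 clause(s); 2 remain; assigned so far: [1, 4]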